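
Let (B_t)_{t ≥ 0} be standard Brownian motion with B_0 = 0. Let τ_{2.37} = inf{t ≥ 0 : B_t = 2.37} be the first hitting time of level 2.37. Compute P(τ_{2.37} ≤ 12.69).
P(τ_{2.37} ≤ 12.69) = 2(1 − Φ(2.37/√12.69)) = 2(1 − Φ(0.6653)) ≈ 0.5059

By the reflection principle for standard BM, P(τ_b ≤ t) = 2 · P(B_t ≥ b). Since B_t ~ N(0, t), P(B_t ≥ 2.37) = 1 − Φ(2.37/√t) = 1 − Φ(2.37/√12.69) = 1 − Φ(0.6653) ≈ 0.25293. Doubling: P(τ_{2.37} ≤ 12.69) ≈ 2 · 0.25293 = 0.50586 ≈ 0.5059.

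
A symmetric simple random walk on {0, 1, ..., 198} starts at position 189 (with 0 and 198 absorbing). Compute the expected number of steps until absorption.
E[τ | X_0 = 189] = 1701

Let v_k = E[τ | X_0 = k]. Boundary: v_0 = v_198 = 0. Recurrence: v_k = 1 + (v_{k-1} + v_{k+1})/2 for 1 ≤ k ≤ 197. The particular solution to v_k − (v_{k-1} + v_{k+1})/2 = 1 is v_k = −k^2. Adding homogeneous solution A + B k and matching boundaries gives v_k = k (198 − k). Substituting k = 189: v_189 = 189 · 9 = 1701.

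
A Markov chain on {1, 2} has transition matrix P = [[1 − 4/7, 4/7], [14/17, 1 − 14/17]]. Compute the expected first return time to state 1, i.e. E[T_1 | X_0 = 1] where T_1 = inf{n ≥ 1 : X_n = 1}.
E[T_1 | X_0 = 1] = 1/π_1 = 83/49

For an irreducible recurrent Markov chain with stationary distribution π, E[T_i | X_0 = i] = 1/π_i (Kac's formula). Here π_1 = (14/17)/(4/7 + 14/17) = (14/17)/(166/119) = 49/83, so E[T_1 | X_0 = 1] = 1/π_1 = (4/7 + 14/17)/(14/17) = (166/119)/(14/17) = 83/49.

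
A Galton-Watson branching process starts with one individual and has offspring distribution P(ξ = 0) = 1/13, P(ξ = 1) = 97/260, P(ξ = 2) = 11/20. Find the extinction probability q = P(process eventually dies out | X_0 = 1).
q = 20/143

The pgf is f(s) = 1/13 + 97/260·s + 11/20·s². The extinction probability q is the smallest fixed point of f in [0, 1]. Setting s = f(s):
  11/20·s² + (97/260 − 1)·s + 1/13 = 0
  11/20·s² − (1/13 + 11/20)·s + 1/13 = 0
which factors as (s − 1)·(11/20·s − 1/13) = 0, giving roots s = 1 and s = (1/13)/(11/20) = 20/143.
Mean offspring μ = 97/260 + 2·11/20 = 383/260 > 1 (supercritical), so q < 1. The extinction probability is the smaller root: q = (1/13)/(11/20) = 20/143.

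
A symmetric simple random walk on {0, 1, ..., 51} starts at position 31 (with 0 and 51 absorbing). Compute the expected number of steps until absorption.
E[τ | X_0 = 31] = 620

Let v_k = E[τ | X_0 = k]. Boundary: v_0 = v_51 = 0. Recurrence: v_k = 1 + (v_{k-1} + v_{k+1})/2 for 1 ≤ k ≤ 50. The particular solution to v_k − (v_{k-1} + v_{k+1})/2 = 1 is v_k = −k^2. Adding homogeneous solution A + B k and matching boundaries gives v_k = k (51 − k). Substituting k = 31: v_31 = 31 · 20 = 620.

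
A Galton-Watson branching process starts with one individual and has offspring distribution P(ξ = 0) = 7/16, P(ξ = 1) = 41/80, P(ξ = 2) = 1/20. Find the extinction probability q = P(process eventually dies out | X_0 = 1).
q = 1

Mean offspring μ = 0·7/16 + 1·41/80 + 2·1/20 = 49/80 ≤ 1. For μ ≤ 1 with offspring not concentrated at 1, the Galton-Watson process goes extinct almost surely, so q = 1.
(Algebraic check: The pgf is f(s) = 7/16 + 41/80·s + 1/20·s². The extinction probability q is the smallest fixed point of f in [0, 1]. Setting s = f(s):
  1/20·s² + (41/80 − 1)·s + 7/16 = 0
  1/20·s² − (7/16 + 1/20)·s + 7/16 = 0
which factors as (s − 1)·(1/20·s − 7/16) = 0, giving roots s = 1 and s = (7/16)/(1/20) = 35/4. Since 35/4 ≥ 1, the smallest root in [0, 1] is s = 1.)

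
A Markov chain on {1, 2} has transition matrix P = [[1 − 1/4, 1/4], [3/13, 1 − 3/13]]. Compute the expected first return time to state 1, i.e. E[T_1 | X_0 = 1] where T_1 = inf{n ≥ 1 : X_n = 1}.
E[T_1 | X_0 = 1] = 1/π_1 = 25/12

For an irreducible recurrent Markov chain with stationary distribution π, E[T_i | X_0 = i] = 1/π_i (Kac's formula). Here π_1 = (3/13)/(1/4 + 3/13) = (3/13)/(25/52) = 12/25, so E[T_1 | X_0 = 1] = 1/π_1 = (1/4 + 3/13)/(3/13) = (25/52)/(3/13) = 25/12.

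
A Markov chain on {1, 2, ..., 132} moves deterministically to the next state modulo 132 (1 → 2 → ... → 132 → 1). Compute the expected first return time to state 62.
E[T_62 | X_0 = 62] = 132

The chain cycles deterministically, so starting at state 62 it returns in exactly 132 steps. Equivalently, the stationary distribution is uniform π_j = 1/132 for every state j, so by Kac's formula E[T_62] = 1/π_62 = 132.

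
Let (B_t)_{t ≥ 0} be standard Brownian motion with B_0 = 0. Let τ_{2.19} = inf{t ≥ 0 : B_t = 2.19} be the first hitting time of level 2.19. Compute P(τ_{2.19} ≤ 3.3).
P(τ_{2.19} ≤ 3.3) = 2(1 − Φ(2.19/√3.3)) = 2(1 − Φ(1.2056)) ≈ 0.2280

By the reflection principle for standard BM, P(τ_b ≤ t) = 2 · P(B_t ≥ b). Since B_t ~ N(0, t), P(B_t ≥ 2.19) = 1 − Φ(2.19/√t) = 1 − Φ(2.19/√3.3) = 1 − Φ(1.2056) ≈ 0.11399. Doubling: P(τ_{2.19} ≤ 3.3) ≈ 2 · 0.11399 = 0.22798 ≈ 0.2280.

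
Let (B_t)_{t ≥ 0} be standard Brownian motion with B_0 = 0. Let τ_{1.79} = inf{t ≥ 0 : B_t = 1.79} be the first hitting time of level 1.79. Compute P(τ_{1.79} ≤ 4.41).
P(τ_{1.79} ≤ 4.41) = 2(1 − Φ(1.79/√4.41)) = 2(1 − Φ(0.8524)) ≈ 0.3940

By the reflection principle for standard BM, P(τ_b ≤ t) = 2 · P(B_t ≥ b). Since B_t ~ N(0, t), P(B_t ≥ 1.79) = 1 − Φ(1.79/√t) = 1 − Φ(1.79/√4.41) = 1 − Φ(0.8524) ≈ 0.19700. Doubling: P(τ_{1.79} ≤ 4.41) ≈ 2 · 0.19700 = 0.39400 ≈ 0.3940.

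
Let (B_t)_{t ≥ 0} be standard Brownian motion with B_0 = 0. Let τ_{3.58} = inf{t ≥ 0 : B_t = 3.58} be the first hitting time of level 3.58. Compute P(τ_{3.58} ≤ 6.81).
P(τ_{3.58} ≤ 6.81) = 2(1 − Φ(3.58/√6.81)) = 2(1 − Φ(1.3719)) ≈ 0.1701

By the reflection principle for standard BM, P(τ_b ≤ t) = 2 · P(B_t ≥ b). Since B_t ~ N(0, t), P(B_t ≥ 3.58) = 1 − Φ(3.58/√t) = 1 − Φ(3.58/√6.81) = 1 − Φ(1.3719) ≈ 0.08505. Doubling: P(τ_{3.58} ≤ 6.81) ≈ 2 · 0.08505 = 0.17010 ≈ 0.1701.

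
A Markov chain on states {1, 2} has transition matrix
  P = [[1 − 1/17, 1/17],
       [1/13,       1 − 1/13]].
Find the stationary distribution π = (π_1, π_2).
π_1 = 17/30, π_2 = 13/30

Solve πP = π with π_1 + π_2 = 1. From πP = π: π_1 · (1 − 1/17) + π_2 · 1/13 = π_1 ⇒ π_2 · 1/13 = π_1 · 1/17 ⇒ π_2/π_1 = (1/17)/(1/13) = 13/17. Together with π_1 + π_2 = 1:
  π_1 = (1/13)/(1/17 + 1/13) = (1/13)/(30/221) = 17/30,
  π_2 = (1/17)/(1/17 + 1/13) = (1/17)/(30/221) = 13/30.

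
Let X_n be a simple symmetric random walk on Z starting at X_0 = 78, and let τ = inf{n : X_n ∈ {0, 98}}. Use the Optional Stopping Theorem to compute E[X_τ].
E[X_τ] = 78

X_n is a martingale and τ is a bounded-mean stopping time (indeed τ is finite a.s. with bounded expectation since the walk is in a bounded region). By the OST, E[X_τ] = E[X_0] = 78. Equivalently: E[X_τ] = 98 · P(hit 98 first) + 0 · P(hit 0 first) = 98 · (78/98) = 78.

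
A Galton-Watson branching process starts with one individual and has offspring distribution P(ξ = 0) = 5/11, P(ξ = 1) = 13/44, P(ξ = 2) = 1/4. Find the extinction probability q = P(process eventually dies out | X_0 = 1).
q = 1

Mean offspring μ = 0·5/11 + 1·13/44 + 2·1/4 = 35/44 ≤ 1. For μ ≤ 1 with offspring not concentrated at 1, the Galton-Watson process goes extinct almost surely, so q = 1.
(Algebraic check: The pgf is f(s) = 5/11 + 13/44·s + 1/4·s². The extinction probability q is the smallest fixed point of f in [0, 1]. Setting s = f(s):
  1/4·s² + (13/44 − 1)·s + 5/11 = 0
  1/4·s² − (5/11 + 1/4)·s + 5/11 = 0
which factors as (s − 1)·(1/4·s − 5/11) = 0, giving roots s = 1 and s = (5/11)/(1/4) = 20/11. Since 20/11 ≥ 1, the smallest root in [0, 1] is s = 1.)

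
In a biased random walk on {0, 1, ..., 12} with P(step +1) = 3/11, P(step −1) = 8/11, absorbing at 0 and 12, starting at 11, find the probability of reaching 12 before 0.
P(hit 12 before 0) = (1 − (8/3)^11) / (1 − (8/3)^12) = 5153854467/13743789059

Let u_k denote P(reach 12 before 0 | start at k). Boundary: u_0 = 0, u_12 = 1. Recurrence: u_k = 3/11·u_{k+1} + 8/11·u_{k-1} for 1 ≤ k ≤ 11. Try u_k = A + B·r^k with r = q/p = (8/11)/(3/11) = 8/3. Substitution satisfies the recurrence; boundary conditions give:
  u_k = (1 − r^k) / (1 − r^N) = (1 − (8/3)^11) / (1 − (8/3)^12) = 5153854467/13743789059.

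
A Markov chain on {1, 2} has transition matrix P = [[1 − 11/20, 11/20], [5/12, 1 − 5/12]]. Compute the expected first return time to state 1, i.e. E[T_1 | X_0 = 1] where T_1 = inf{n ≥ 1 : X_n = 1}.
E[T_1 | X_0 = 1] = 1/π_1 = 58/25

For an irreducible recurrent Markov chain with stationary distribution π, E[T_i | X_0 = i] = 1/π_i (Kac's formula). Here π_1 = (5/12)/(11/20 + 5/12) = (5/12)/(29/30) = 25/58, so E[T_1 | X_0 = 1] = 1/π_1 = (11/20 + 5/12)/(5/12) = (29/30)/(5/12) = 58/25.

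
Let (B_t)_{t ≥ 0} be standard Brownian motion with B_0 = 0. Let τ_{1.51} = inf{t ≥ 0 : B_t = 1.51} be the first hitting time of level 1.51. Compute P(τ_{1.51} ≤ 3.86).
P(τ_{1.51} ≤ 3.86) = 2(1 − Φ(1.51/√3.86)) = 2(1 − Φ(0.7686)) ≈ 0.4421

By the reflection principle for standard BM, P(τ_b ≤ t) = 2 · P(B_t ≥ b). Since B_t ~ N(0, t), P(B_t ≥ 1.51) = 1 − Φ(1.51/√t) = 1 − Φ(1.51/√3.86) = 1 − Φ(0.7686) ≈ 0.22107. Doubling: P(τ_{1.51} ≤ 3.86) ≈ 2 · 0.22107 = 0.44214 ≈ 0.4421.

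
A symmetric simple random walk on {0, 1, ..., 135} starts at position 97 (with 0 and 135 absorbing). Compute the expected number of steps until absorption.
E[τ | X_0 = 97] = 3686

Let v_k = E[τ | X_0 = k]. Boundary: v_0 = v_135 = 0. Recurrence: v_k = 1 + (v_{k-1} + v_{k+1})/2 for 1 ≤ k ≤ 134. The particular solution to v_k − (v_{k-1} + v_{k+1})/2 = 1 is v_k = −k^2. Adding homogeneous solution A + B k and matching boundaries gives v_k = k (135 − k). Substituting k = 97: v_97 = 97 · 38 = 3686.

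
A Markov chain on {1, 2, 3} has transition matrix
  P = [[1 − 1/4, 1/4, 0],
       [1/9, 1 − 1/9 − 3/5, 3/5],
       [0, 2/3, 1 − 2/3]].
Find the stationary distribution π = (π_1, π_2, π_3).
π = (40/211, 90/211, 81/211)

This is a birth-death chain on three states, which satisfies detailed balance: π_1 · P_{12} = π_2 · P_{21} and π_2 · P_{23} = π_3 · P_{32}.
From π_1 · 1/4 = π_2 · 1/9: π_2/π_1 = (1/4)/(1/9) = 9/4.
From π_2 · 3/5 = π_3 · 2/3: π_3/π_2 = (3/5)/(2/3) = 9/10.
Take π_1 proportional to 1; then unnormalized π = (1, 9/4, 81/40). Normalize by dividing by the sum 211/40:
  π = (40/211, 90/211, 81/211).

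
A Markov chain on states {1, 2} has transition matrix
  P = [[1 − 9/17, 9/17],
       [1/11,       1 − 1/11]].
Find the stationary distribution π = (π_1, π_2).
π_1 = 17/116, π_2 = 99/116

Solve πP = π with π_1 + π_2 = 1. From πP = π: π_1 · (1 − 9/17) + π_2 · 1/11 = π_1 ⇒ π_2 · 1/11 = π_1 · 9/17 ⇒ π_2/π_1 = (9/17)/(1/11) = 99/17. Together with π_1 + π_2 = 1:
  π_1 = (1/11)/(9/17 + 1/11) = (1/11)/(116/187) = 17/116,
  π_2 = (9/17)/(9/17 + 1/11) = (9/17)/(116/187) = 99/116.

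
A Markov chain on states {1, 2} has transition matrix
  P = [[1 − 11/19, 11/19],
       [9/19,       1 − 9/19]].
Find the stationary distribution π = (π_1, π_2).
π_1 = 9/20, π_2 = 11/20

Solve πP = π with π_1 + π_2 = 1. From πP = π: π_1 · (1 − 11/19) + π_2 · 9/19 = π_1 ⇒ π_2 · 9/19 = π_1 · 11/19 ⇒ π_2/π_1 = (11/19)/(9/19) = 11/9. Together with π_1 + π_2 = 1:
  π_1 = (9/19)/(11/19 + 9/19) = (9/19)/(20/19) = 9/20,
  π_2 = (11/19)/(11/19 + 9/19) = (11/19)/(20/19) = 11/20.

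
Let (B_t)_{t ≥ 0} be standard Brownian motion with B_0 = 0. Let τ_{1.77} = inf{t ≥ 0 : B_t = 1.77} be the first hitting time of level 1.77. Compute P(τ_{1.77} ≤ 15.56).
P(τ_{1.77} ≤ 15.56) = 2(1 − Φ(1.77/√15.56)) = 2(1 − Φ(0.4487)) ≈ 0.6536

By the reflection principle for standard BM, P(τ_b ≤ t) = 2 · P(B_t ≥ b). Since B_t ~ N(0, t), P(B_t ≥ 1.77) = 1 − Φ(1.77/√t) = 1 − Φ(1.77/√15.56) = 1 − Φ(0.4487) ≈ 0.32682. Doubling: P(τ_{1.77} ≤ 15.56) ≈ 2 · 0.32682 = 0.65364 ≈ 0.6536.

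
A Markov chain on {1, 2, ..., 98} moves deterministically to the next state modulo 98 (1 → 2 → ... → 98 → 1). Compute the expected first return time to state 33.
E[T_33 | X_0 = 33] = 98

The chain cycles deterministically, so starting at state 33 it returns in exactly 98 steps. Equivalently, the stationary distribution is uniform π_j = 1/98 for every state j, so by Kac's formula E[T_33] = 1/π_33 = 98.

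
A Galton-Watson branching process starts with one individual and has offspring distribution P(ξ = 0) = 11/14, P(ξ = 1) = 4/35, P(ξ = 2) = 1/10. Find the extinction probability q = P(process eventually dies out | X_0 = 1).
q = 1

Mean offspring μ = 0·11/14 + 1·4/35 + 2·1/10 = 11/35 ≤ 1. For μ ≤ 1 with offspring not concentrated at 1, the Galton-Watson process goes extinct almost surely, so q = 1.
(Algebraic check: The pgf is f(s) = 11/14 + 4/35·s + 1/10·s². The extinction probability q is the smallest fixed point of f in [0, 1]. Setting s = f(s):
  1/10·s² + (4/35 − 1)·s + 11/14 = 0
  1/10·s² − (11/14 + 1/10)·s + 11/14 = 0
which factors as (s − 1)·(1/10·s − 11/14) = 0, giving roots s = 1 and s = (11/14)/(1/10) = 55/7. Since 55/7 ≥ 1, the smallest root in [0, 1] is s = 1.)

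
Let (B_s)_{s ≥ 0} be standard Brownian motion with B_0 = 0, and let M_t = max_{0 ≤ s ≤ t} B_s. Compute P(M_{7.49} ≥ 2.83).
P(M_{7.49} ≥ 2.83) = 2·P(B_{7.49} ≥ 2.83) = 2(1 − Φ(2.83/√7.49)) ≈ 0.3011

By the reflection principle for Brownian motion, P(M_t ≥ a) = 2 · P(B_t ≥ a) for a ≥ 0. Since B_t ~ N(0, t), P(B_t ≥ 2.83) = 1 − Φ(2.83/√t) = 1 − Φ(2.83/√7.49) = 1 − Φ(1.0341). So
  P(M_{7.49} ≥ 2.83) = 2(1 − Φ(1.0341)) ≈ 0.3011.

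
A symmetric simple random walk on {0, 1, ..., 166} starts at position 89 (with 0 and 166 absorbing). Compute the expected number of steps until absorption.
E[τ | X_0 = 89] = 6853

Let v_k = E[τ | X_0 = k]. Boundary: v_0 = v_166 = 0. Recurrence: v_k = 1 + (v_{k-1} + v_{k+1})/2 for 1 ≤ k ≤ 165. The particular solution to v_k − (v_{k-1} + v_{k+1})/2 = 1 is v_k = −k^2. Adding homogeneous solution A + B k and matching boundaries gives v_k = k (166 − k). Substituting k = 89: v_89 = 89 · 77 = 6853.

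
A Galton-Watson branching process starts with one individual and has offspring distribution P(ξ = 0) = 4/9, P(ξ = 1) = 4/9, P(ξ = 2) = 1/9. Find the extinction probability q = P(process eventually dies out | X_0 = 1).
q = 1

Mean offspring μ = 0·4/9 + 1·4/9 + 2·1/9 = 2/3 ≤ 1. For μ ≤ 1 with offspring not concentrated at 1, the Galton-Watson process goes extinct almost surely, so q = 1.
(Algebraic check: The pgf is f(s) = 4/9 + 4/9·s + 1/9·s². The extinction probability q is the smallest fixed point of f in [0, 1]. Setting s = f(s):
  1/9·s² + (4/9 − 1)·s + 4/9 = 0
  1/9·s² − (4/9 + 1/9)·s + 4/9 = 0
which factors as (s − 1)·(1/9·s − 4/9) = 0, giving roots s = 1 and s = (4/9)/(1/9) = 4. Since 4 ≥ 1, the smallest root in [0, 1] is s = 1.)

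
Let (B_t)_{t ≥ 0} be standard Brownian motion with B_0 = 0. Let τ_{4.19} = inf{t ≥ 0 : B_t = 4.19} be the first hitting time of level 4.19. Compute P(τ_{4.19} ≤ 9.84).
P(τ_{4.19} ≤ 9.84) = 2(1 − Φ(4.19/√9.84)) = 2(1 − Φ(1.3357)) ≈ 0.1816

By the reflection principle for standard BM, P(τ_b ≤ t) = 2 · P(B_t ≥ b). Since B_t ~ N(0, t), P(B_t ≥ 4.19) = 1 − Φ(4.19/√t) = 1 − Φ(4.19/√9.84) = 1 − Φ(1.3357) ≈ 0.09082. Doubling: P(τ_{4.19} ≤ 9.84) ≈ 2 · 0.09082 = 0.18164 ≈ 0.1816.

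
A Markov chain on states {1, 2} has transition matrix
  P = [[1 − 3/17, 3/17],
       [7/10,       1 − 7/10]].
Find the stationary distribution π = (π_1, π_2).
π_1 = 119/149, π_2 = 30/149

Solve πP = π with π_1 + π_2 = 1. From πP = π: π_1 · (1 − 3/17) + π_2 · 7/10 = π_1 ⇒ π_2 · 7/10 = π_1 · 3/17 ⇒ π_2/π_1 = (3/17)/(7/10) = 30/119. Together with π_1 + π_2 = 1:
  π_1 = (7/10)/(3/17 + 7/10) = (7/10)/(149/170) = 119/149,
  π_2 = (3/17)/(3/17 + 7/10) = (3/17)/(149/170) = 30/149.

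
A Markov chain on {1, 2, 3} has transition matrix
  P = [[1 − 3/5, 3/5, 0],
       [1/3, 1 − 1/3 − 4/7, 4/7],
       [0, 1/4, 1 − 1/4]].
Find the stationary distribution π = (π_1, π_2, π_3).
π = (35/242, 63/242, 72/121)

This is a birth-death chain on three states, which satisfies detailed balance: π_1 · P_{12} = π_2 · P_{21} and π_2 · P_{23} = π_3 · P_{32}.
From π_1 · 3/5 = π_2 · 1/3: π_2/π_1 = (3/5)/(1/3) = 9/5.
From π_2 · 4/7 = π_3 · 1/4: π_3/π_2 = (4/7)/(1/4) = 16/7.
Take π_1 proportional to 1; then unnormalized π = (1, 9/5, 144/35). Normalize by dividing by the sum 242/35:
  π = (35/242, 63/242, 72/121).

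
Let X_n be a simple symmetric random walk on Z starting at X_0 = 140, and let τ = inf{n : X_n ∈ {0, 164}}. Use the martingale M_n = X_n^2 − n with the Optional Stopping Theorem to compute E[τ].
E[τ] = 3360

M_n = X_n^2 − n is a martingale (since E[X_{n+1}^2 | F_n] = X_n^2 + 1). By OST (τ has finite mean in a bounded region), E[M_τ] = E[M_0] = X_0^2 − 0 = 140^2 = 19600. Also E[M_τ] = E[X_τ^2] − E[τ]. The walk exits at 0 or 164, with P(hit 164 first) = 140/164, so E[X_τ^2] = 164^2 · 140/164 + 0 = 22960. Thus E[τ] = E[X_τ^2] − E[M_τ] = 22960 − 19600 = 3360 = 140(164 − 140) = 3360.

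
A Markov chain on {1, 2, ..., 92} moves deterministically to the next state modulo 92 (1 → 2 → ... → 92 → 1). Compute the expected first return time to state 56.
E[T_56 | X_0 = 56] = 92

The chain cycles deterministically, so starting at state 56 it returns in exactly 92 steps. Equivalently, the stationary distribution is uniform π_j = 1/92 for every state j, so by Kac's formula E[T_56] = 1/π_56 = 92.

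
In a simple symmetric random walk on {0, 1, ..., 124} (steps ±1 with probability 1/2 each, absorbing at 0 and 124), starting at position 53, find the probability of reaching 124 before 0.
P(hit 124 before 0) = 53/124

Let u_k = P(hit 124 before 0 | start at k). Then u_0 = 0, u_124 = 1, and u_k = u_{k-1}/2 + u_{k+1}/2 for 1 ≤ k ≤ 123. This harmonic recurrence is solved by u_k = k/124, giving u_53 = 53/124.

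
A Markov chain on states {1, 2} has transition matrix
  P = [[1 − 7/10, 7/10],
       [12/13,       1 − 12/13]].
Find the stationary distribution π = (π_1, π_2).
π_1 = 120/211, π_2 = 91/211

Solve πP = π with π_1 + π_2 = 1. From πP = π: π_1 · (1 − 7/10) + π_2 · 12/13 = π_1 ⇒ π_2 · 12/13 = π_1 · 7/10 ⇒ π_2/π_1 = (7/10)/(12/13) = 91/120. Together with π_1 + π_2 = 1:
  π_1 = (12/13)/(7/10 + 12/13) = (12/13)/(211/130) = 120/211,
  π_2 = (7/10)/(7/10 + 12/13) = (7/10)/(211/130) = 91/211.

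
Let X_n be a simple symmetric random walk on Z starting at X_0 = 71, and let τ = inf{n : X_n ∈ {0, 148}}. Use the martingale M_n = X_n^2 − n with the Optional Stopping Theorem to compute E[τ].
E[τ] = 5467

M_n = X_n^2 − n is a martingale (since E[X_{n+1}^2 | F_n] = X_n^2 + 1). By OST (τ has finite mean in a bounded region), E[M_τ] = E[M_0] = X_0^2 − 0 = 71^2 = 5041. Also E[M_τ] = E[X_τ^2] − E[τ]. The walk exits at 0 or 148, with P(hit 148 first) = 71/148, so E[X_τ^2] = 148^2 · 71/148 + 0 = 10508. Thus E[τ] = E[X_τ^2] − E[M_τ] = 10508 − 5041 = 5467 = 71(148 − 71) = 5467.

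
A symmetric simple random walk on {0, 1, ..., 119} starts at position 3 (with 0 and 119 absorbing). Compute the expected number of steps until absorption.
E[τ | X_0 = 3] = 348

Let v_k = E[τ | X_0 = k]. Boundary: v_0 = v_119 = 0. Recurrence: v_k = 1 + (v_{k-1} + v_{k+1})/2 for 1 ≤ k ≤ 118. The particular solution to v_k − (v_{k-1} + v_{k+1})/2 = 1 is v_k = −k^2. Adding homogeneous solution A + B k and matching boundaries gives v_k = k (119 − k). Substituting k = 3: v_3 = 3 · 116 = 348.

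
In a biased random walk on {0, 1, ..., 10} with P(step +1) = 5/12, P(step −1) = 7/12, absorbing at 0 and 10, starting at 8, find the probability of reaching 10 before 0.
P(hit 10 before 0) = (1 − (7/5)^8) / (1 − (7/5)^10) = 5598100/11362901

Let u_k denote P(reach 10 before 0 | start at k). Boundary: u_0 = 0, u_10 = 1. Recurrence: u_k = 5/12·u_{k+1} + 7/12·u_{k-1} for 1 ≤ k ≤ 9. Try u_k = A + B·r^k with r = q/p = (7/12)/(5/12) = 7/5. Substitution satisfies the recurrence; boundary conditions give:
  u_k = (1 − r^k) / (1 − r^N) = (1 − (7/5)^8) / (1 − (7/5)^10) = 5598100/11362901.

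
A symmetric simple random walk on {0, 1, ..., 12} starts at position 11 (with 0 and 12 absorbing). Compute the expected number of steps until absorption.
E[τ | X_0 = 11] = 11

Let v_k = E[τ | X_0 = k]. Boundary: v_0 = v_12 = 0. Recurrence: v_k = 1 + (v_{k-1} + v_{k+1})/2 for 1 ≤ k ≤ 11. The particular solution to v_k − (v_{k-1} + v_{k+1})/2 = 1 is v_k = −k^2. Adding homogeneous solution A + B k and matching boundaries gives v_k = k (12 − k). Substituting k = 11: v_11 = 11 · 1 = 11.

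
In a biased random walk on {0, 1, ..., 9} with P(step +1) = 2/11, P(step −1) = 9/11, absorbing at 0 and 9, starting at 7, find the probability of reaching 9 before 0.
P(hit 9 before 0) = (1 − (9/2)^7) / (1 − (9/2)^9) = 2733052/55345711

Let u_k denote P(reach 9 before 0 | start at k). Boundary: u_0 = 0, u_9 = 1. Recurrence: u_k = 2/11·u_{k+1} + 9/11·u_{k-1} for 1 ≤ k ≤ 8. Try u_k = A + B·r^k with r = q/p = (9/11)/(2/11) = 9/2. Substitution satisfies the recurrence; boundary conditions give:
  u_k = (1 − r^k) / (1 − r^N) = (1 − (9/2)^7) / (1 − (9/2)^9) = 2733052/55345711.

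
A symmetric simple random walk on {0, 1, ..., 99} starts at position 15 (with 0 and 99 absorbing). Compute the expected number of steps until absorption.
E[τ | X_0 = 15] = 1260

Let v_k = E[τ | X_0 = k]. Boundary: v_0 = v_99 = 0. Recurrence: v_k = 1 + (v_{k-1} + v_{k+1})/2 for 1 ≤ k ≤ 98. The particular solution to v_k − (v_{k-1} + v_{k+1})/2 = 1 is v_k = −k^2. Adding homogeneous solution A + B k and matching boundaries gives v_k = k (99 − k). Substituting k = 15: v_15 = 15 · 84 = 1260.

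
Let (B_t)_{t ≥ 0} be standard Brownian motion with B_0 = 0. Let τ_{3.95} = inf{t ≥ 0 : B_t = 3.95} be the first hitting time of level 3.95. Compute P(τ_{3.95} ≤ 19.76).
P(τ_{3.95} ≤ 19.76) = 2(1 − Φ(3.95/√19.76)) = 2(1 − Φ(0.8886)) ≈ 0.3742

By the reflection principle for standard BM, P(τ_b ≤ t) = 2 · P(B_t ≥ b). Since B_t ~ N(0, t), P(B_t ≥ 3.95) = 1 − Φ(3.95/√t) = 1 − Φ(3.95/√19.76) = 1 − Φ(0.8886) ≈ 0.18711. Doubling: P(τ_{3.95} ≤ 19.76) ≈ 2 · 0.18711 = 0.37422 ≈ 0.3742.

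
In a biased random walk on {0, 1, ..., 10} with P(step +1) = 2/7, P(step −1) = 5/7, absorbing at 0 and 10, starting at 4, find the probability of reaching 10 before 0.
P(hit 10 before 0) = (1 − (5/2)^4) / (1 − (5/2)^10) = 1856/464981

Let u_k denote P(reach 10 before 0 | start at k). Boundary: u_0 = 0, u_10 = 1. Recurrence: u_k = 2/7·u_{k+1} + 5/7·u_{k-1} for 1 ≤ k ≤ 9. Try u_k = A + B·r^k with r = q/p = (5/7)/(2/7) = 5/2. Substitution satisfies the recurrence; boundary conditions give:
  u_k = (1 − r^k) / (1 − r^N) = (1 − (5/2)^4) / (1 − (5/2)^10) = 1856/464981.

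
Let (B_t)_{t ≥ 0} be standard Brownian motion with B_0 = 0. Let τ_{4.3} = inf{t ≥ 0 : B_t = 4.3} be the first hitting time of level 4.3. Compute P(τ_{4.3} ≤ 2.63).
P(τ_{4.3} ≤ 2.63) = 2(1 − Φ(4.3/√2.63)) = 2(1 − Φ(2.6515)) ≈ 0.0080

By the reflection principle for standard BM, P(τ_b ≤ t) = 2 · P(B_t ≥ b). Since B_t ~ N(0, t), P(B_t ≥ 4.3) = 1 − Φ(4.3/√t) = 1 − Φ(4.3/√2.63) = 1 − Φ(2.6515) ≈ 0.00401. Doubling: P(τ_{4.3} ≤ 2.63) ≈ 2 · 0.00401 = 0.00802 ≈ 0.0080.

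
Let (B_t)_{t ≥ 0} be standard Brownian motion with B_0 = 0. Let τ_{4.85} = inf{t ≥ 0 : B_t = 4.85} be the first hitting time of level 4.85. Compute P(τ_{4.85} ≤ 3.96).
P(τ_{4.85} ≤ 3.96) = 2(1 − Φ(4.85/√3.96)) = 2(1 − Φ(2.4372)) ≈ 0.0148

By the reflection principle for standard BM, P(τ_b ≤ t) = 2 · P(B_t ≥ b). Since B_t ~ N(0, t), P(B_t ≥ 4.85) = 1 − Φ(4.85/√t) = 1 − Φ(4.85/√3.96) = 1 − Φ(2.4372) ≈ 0.00740. Doubling: P(τ_{4.85} ≤ 3.96) ≈ 2 · 0.00740 = 0.01480 ≈ 0.0148.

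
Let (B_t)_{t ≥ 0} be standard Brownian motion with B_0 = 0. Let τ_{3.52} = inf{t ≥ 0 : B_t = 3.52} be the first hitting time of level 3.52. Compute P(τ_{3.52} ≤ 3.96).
P(τ_{3.52} ≤ 3.96) = 2(1 − Φ(3.52/√3.96)) = 2(1 − Φ(1.7689)) ≈ 0.0769

By the reflection principle for standard BM, P(τ_b ≤ t) = 2 · P(B_t ≥ b). Since B_t ~ N(0, t), P(B_t ≥ 3.52) = 1 − Φ(3.52/√t) = 1 − Φ(3.52/√3.96) = 1 − Φ(1.7689) ≈ 0.03846. Doubling: P(τ_{3.52} ≤ 3.96) ≈ 2 · 0.03846 = 0.07692 ≈ 0.0769.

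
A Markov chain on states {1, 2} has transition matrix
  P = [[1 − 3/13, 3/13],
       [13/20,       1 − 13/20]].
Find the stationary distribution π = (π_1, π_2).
π_1 = 169/229, π_2 = 60/229

Solve πP = π with π_1 + π_2 = 1. From πP = π: π_1 · (1 − 3/13) + π_2 · 13/20 = π_1 ⇒ π_2 · 13/20 = π_1 · 3/13 ⇒ π_2/π_1 = (3/13)/(13/20) = 60/169. Together with π_1 + π_2 = 1:
  π_1 = (13/20)/(3/13 + 13/20) = (13/20)/(229/260) = 169/229,
  π_2 = (3/13)/(3/13 + 13/20) = (3/13)/(229/260) = 60/229.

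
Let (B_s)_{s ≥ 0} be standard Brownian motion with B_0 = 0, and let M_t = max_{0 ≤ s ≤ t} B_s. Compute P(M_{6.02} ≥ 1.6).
P(M_{6.02} ≥ 1.6) = 2·P(B_{6.02} ≥ 1.6) = 2(1 − Φ(1.6/√6.02)) ≈ 0.5143

By the reflection principle for Brownian motion, P(M_t ≥ a) = 2 · P(B_t ≥ a) for a ≥ 0. Since B_t ~ N(0, t), P(B_t ≥ 1.6) = 1 − Φ(1.6/√t) = 1 − Φ(1.6/√6.02) = 1 − Φ(0.6521). So
  P(M_{6.02} ≥ 1.6) = 2(1 − Φ(0.6521)) ≈ 0.5143.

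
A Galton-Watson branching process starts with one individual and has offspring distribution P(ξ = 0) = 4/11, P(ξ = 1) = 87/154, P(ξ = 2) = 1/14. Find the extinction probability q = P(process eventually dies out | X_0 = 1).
q = 1

Mean offspring μ = 0·4/11 + 1·87/154 + 2·1/14 = 109/154 ≤ 1. For μ ≤ 1 with offspring not concentrated at 1, the Galton-Watson process goes extinct almost surely, so q = 1.
(Algebraic check: The pgf is f(s) = 4/11 + 87/154·s + 1/14·s². The extinction probability q is the smallest fixed point of f in [0, 1]. Setting s = f(s):
  1/14·s² + (87/154 − 1)·s + 4/11 = 0
  1/14·s² − (4/11 + 1/14)·s + 4/11 = 0
which factors as (s − 1)·(1/14·s − 4/11) = 0, giving roots s = 1 and s = (4/11)/(1/14) = 56/11. Since 56/11 ≥ 1, the smallest root in [0, 1] is s = 1.)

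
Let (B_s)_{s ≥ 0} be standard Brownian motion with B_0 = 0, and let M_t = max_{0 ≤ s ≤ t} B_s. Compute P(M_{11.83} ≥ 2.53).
P(M_{11.83} ≥ 2.53) = 2·P(B_{11.83} ≥ 2.53) = 2(1 − Φ(2.53/√11.83)) ≈ 0.4620

By the reflection principle for Brownian motion, P(M_t ≥ a) = 2 · P(B_t ≥ a) for a ≥ 0. Since B_t ~ N(0, t), P(B_t ≥ 2.53) = 1 − Φ(2.53/√t) = 1 − Φ(2.53/√11.83) = 1 − Φ(0.7356). So
  P(M_{11.83} ≥ 2.53) = 2(1 − Φ(0.7356)) ≈ 0.4620.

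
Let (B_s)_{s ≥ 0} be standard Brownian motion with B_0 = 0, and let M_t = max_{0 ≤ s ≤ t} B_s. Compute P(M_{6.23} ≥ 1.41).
P(M_{6.23} ≥ 1.41) = 2·P(B_{6.23} ≥ 1.41) = 2(1 − Φ(1.41/√6.23)) ≈ 0.5721

By the reflection principle for Brownian motion, P(M_t ≥ a) = 2 · P(B_t ≥ a) for a ≥ 0. Since B_t ~ N(0, t), P(B_t ≥ 1.41) = 1 − Φ(1.41/√t) = 1 − Φ(1.41/√6.23) = 1 − Φ(0.5649). So
  P(M_{6.23} ≥ 1.41) = 2(1 − Φ(0.5649)) ≈ 0.5721.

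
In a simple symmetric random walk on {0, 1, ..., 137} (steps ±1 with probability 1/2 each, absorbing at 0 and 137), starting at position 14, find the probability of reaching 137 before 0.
P(hit 137 before 0) = 14/137

Let u_k = P(hit 137 before 0 | start at k). Then u_0 = 0, u_137 = 1, and u_k = u_{k-1}/2 + u_{k+1}/2 for 1 ≤ k ≤ 136. This harmonic recurrence is solved by u_k = k/137, giving u_14 = 14/137.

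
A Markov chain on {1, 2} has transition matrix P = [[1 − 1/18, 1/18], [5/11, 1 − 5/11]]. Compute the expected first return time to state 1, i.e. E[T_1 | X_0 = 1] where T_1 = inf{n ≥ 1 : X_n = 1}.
E[T_1 | X_0 = 1] = 1/π_1 = 101/90

For an irreducible recurrent Markov chain with stationary distribution π, E[T_i | X_0 = i] = 1/π_i (Kac's formula). Here π_1 = (5/11)/(1/18 + 5/11) = (5/11)/(101/198) = 90/101, so E[T_1 | X_0 = 1] = 1/π_1 = (1/18 + 5/11)/(5/11) = (101/198)/(5/11) = 101/90.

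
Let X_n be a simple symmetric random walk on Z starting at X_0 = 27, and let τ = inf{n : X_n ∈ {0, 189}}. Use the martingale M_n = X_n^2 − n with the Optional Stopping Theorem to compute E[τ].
E[τ] = 4374

M_n = X_n^2 − n is a martingale (since E[X_{n+1}^2 | F_n] = X_n^2 + 1). By OST (τ has finite mean in a bounded region), E[M_τ] = E[M_0] = X_0^2 − 0 = 27^2 = 729. Also E[M_τ] = E[X_τ^2] − E[τ]. The walk exits at 0 or 189, with P(hit 189 first) = 27/189, so E[X_τ^2] = 189^2 · 27/189 + 0 = 5103. Thus E[τ] = E[X_τ^2] − E[M_τ] = 5103 − 729 = 4374 = 27(189 − 27) = 4374.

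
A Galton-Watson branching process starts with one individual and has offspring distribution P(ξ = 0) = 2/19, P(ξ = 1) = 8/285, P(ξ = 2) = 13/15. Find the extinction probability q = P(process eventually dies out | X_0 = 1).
q = 30/247

The pgf is f(s) = 2/19 + 8/285·s + 13/15·s². The extinction probability q is the smallest fixed point of f in [0, 1]. Setting s = f(s):
  13/15·s² + (8/285 − 1)·s + 2/19 = 0
  13/15·s² − (2/19 + 13/15)·s + 2/19 = 0
which factors as (s − 1)·(13/15·s − 2/19) = 0, giving roots s = 1 and s = (2/19)/(13/15) = 30/247.
Mean offspring μ = 8/285 + 2·13/15 = 502/285 > 1 (supercritical), so q < 1. The extinction probability is the smaller root: q = (2/19)/(13/15) = 30/247.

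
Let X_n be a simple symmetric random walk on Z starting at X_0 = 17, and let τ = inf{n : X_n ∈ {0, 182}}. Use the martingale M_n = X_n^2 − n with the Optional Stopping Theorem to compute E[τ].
E[τ] = 2805

M_n = X_n^2 − n is a martingale (since E[X_{n+1}^2 | F_n] = X_n^2 + 1). By OST (τ has finite mean in a bounded region), E[M_τ] = E[M_0] = X_0^2 − 0 = 17^2 = 289. Also E[M_τ] = E[X_τ^2] − E[τ]. The walk exits at 0 or 182, with P(hit 182 first) = 17/182, so E[X_τ^2] = 182^2 · 17/182 + 0 = 3094. Thus E[τ] = E[X_τ^2] − E[M_τ] = 3094 − 289 = 2805 = 17(182 − 17) = 2805.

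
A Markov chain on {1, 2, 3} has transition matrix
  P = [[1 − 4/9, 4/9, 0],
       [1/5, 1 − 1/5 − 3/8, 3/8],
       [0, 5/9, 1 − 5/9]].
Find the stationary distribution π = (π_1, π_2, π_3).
π = (18/85, 8/17, 27/85)

This is a birth-death chain on three states, which satisfies detailed balance: π_1 · P_{12} = π_2 · P_{21} and π_2 · P_{23} = π_3 · P_{32}.
From π_1 · 4/9 = π_2 · 1/5: π_2/π_1 = (4/9)/(1/5) = 20/9.
From π_2 · 3/8 = π_3 · 5/9: π_3/π_2 = (3/8)/(5/9) = 27/40.
Take π_1 proportional to 1; then unnormalized π = (1, 20/9, 3/2). Normalize by dividing by the sum 85/18:
  π = (18/85, 8/17, 27/85).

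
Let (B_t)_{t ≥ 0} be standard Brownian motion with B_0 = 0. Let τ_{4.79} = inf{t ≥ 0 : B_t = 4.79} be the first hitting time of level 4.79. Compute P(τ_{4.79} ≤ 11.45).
P(τ_{4.79} ≤ 11.45) = 2(1 − Φ(4.79/√11.45)) = 2(1 − Φ(1.4156)) ≈ 0.1569

By the reflection principle for standard BM, P(τ_b ≤ t) = 2 · P(B_t ≥ b). Since B_t ~ N(0, t), P(B_t ≥ 4.79) = 1 − Φ(4.79/√t) = 1 − Φ(4.79/√11.45) = 1 − Φ(1.4156) ≈ 0.07845. Doubling: P(τ_{4.79} ≤ 11.45) ≈ 2 · 0.07845 = 0.15690 ≈ 0.1569.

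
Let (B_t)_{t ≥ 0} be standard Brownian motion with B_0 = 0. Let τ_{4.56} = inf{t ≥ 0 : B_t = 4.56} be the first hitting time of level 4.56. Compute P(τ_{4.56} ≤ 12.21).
P(τ_{4.56} ≤ 12.21) = 2(1 − Φ(4.56/√12.21)) = 2(1 − Φ(1.3050)) ≈ 0.1919

By the reflection principle for standard BM, P(τ_b ≤ t) = 2 · P(B_t ≥ b). Since B_t ~ N(0, t), P(B_t ≥ 4.56) = 1 − Φ(4.56/√t) = 1 − Φ(4.56/√12.21) = 1 − Φ(1.3050) ≈ 0.09595. Doubling: P(τ_{4.56} ≤ 12.21) ≈ 2 · 0.09595 = 0.19190 ≈ 0.1919.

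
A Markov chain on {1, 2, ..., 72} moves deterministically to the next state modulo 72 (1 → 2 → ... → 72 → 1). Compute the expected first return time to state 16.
E[T_16 | X_0 = 16] = 72

The chain cycles deterministically, so starting at state 16 it returns in exactly 72 steps. Equivalently, the stationary distribution is uniform π_j = 1/72 for every state j, so by Kac's formula E[T_16] = 1/π_16 = 72.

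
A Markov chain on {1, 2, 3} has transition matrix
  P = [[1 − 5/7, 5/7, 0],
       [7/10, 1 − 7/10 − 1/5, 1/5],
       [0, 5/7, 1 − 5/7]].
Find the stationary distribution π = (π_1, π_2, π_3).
π = (49/113, 50/113, 14/113)

This is a birth-death chain on three states, which satisfies detailed balance: π_1 · P_{12} = π_2 · P_{21} and π_2 · P_{23} = π_3 · P_{32}.
From π_1 · 5/7 = π_2 · 7/10: π_2/π_1 = (5/7)/(7/10) = 50/49.
From π_2 · 1/5 = π_3 · 5/7: π_3/π_2 = (1/5)/(5/7) = 7/25.
Take π_1 proportional to 1; then unnormalized π = (1, 50/49, 2/7). Normalize by dividing by the sum 113/49:
  π = (49/113, 50/113, 14/113).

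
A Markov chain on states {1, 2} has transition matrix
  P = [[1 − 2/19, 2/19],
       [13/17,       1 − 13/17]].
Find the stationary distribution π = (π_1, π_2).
π_1 = 247/281, π_2 = 34/281

Solve πP = π with π_1 + π_2 = 1. From πP = π: π_1 · (1 − 2/19) + π_2 · 13/17 = π_1 ⇒ π_2 · 13/17 = π_1 · 2/19 ⇒ π_2/π_1 = (2/19)/(13/17) = 34/247. Together with π_1 + π_2 = 1:
  π_1 = (13/17)/(2/19 + 13/17) = (13/17)/(281/323) = 247/281,
  π_2 = (2/19)/(2/19 + 13/17) = (2/19)/(281/323) = 34/281.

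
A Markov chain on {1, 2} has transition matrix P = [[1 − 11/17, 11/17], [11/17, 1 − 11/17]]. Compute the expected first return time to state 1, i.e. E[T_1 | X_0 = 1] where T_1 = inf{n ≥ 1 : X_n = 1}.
E[T_1 | X_0 = 1] = 1/π_1 = 2

For an irreducible recurrent Markov chain with stationary distribution π, E[T_i | X_0 = i] = 1/π_i (Kac's formula). Here π_1 = (11/17)/(11/17 + 11/17) = (11/17)/(22/17) = 1/2, so E[T_1 | X_0 = 1] = 1/π_1 = (11/17 + 11/17)/(11/17) = (22/17)/(11/17) = 2.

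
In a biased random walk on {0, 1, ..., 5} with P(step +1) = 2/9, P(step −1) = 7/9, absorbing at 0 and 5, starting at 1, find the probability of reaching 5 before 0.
P(hit 5 before 0) = (1 − (7/2)^1) / (1 − (7/2)^5) = 16/3355

Let u_k denote P(reach 5 before 0 | start at k). Boundary: u_0 = 0, u_5 = 1. Recurrence: u_k = 2/9·u_{k+1} + 7/9·u_{k-1} for 1 ≤ k ≤ 4. Try u_k = A + B·r^k with r = q/p = (7/9)/(2/9) = 7/2. Substitution satisfies the recurrence; boundary conditions give:
  u_k = (1 − r^k) / (1 − r^N) = (1 − (7/2)^1) / (1 − (7/2)^5) = 16/3355.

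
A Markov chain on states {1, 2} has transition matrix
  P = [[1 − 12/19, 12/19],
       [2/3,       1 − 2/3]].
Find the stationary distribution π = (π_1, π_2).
π_1 = 19/37, π_2 = 18/37

Solve πP = π with π_1 + π_2 = 1. From πP = π: π_1 · (1 − 12/19) + π_2 · 2/3 = π_1 ⇒ π_2 · 2/3 = π_1 · 12/19 ⇒ π_2/π_1 = (12/19)/(2/3) = 18/19. Together with π_1 + π_2 = 1:
  π_1 = (2/3)/(12/19 + 2/3) = (2/3)/(74/57) = 19/37,
  π_2 = (12/19)/(12/19 + 2/3) = (12/19)/(74/57) = 18/37.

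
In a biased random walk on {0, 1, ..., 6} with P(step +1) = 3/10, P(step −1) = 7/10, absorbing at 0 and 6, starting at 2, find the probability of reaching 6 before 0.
P(hit 6 before 0) = (1 − (7/3)^2) / (1 − (7/3)^6) = 81/2923

Let u_k denote P(reach 6 before 0 | start at k). Boundary: u_0 = 0, u_6 = 1. Recurrence: u_k = 3/10·u_{k+1} + 7/10·u_{k-1} for 1 ≤ k ≤ 5. Try u_k = A + B·r^k with r = q/p = (7/10)/(3/10) = 7/3. Substitution satisfies the recurrence; boundary conditions give:
  u_k = (1 − r^k) / (1 − r^N) = (1 − (7/3)^2) / (1 − (7/3)^6) = 81/2923.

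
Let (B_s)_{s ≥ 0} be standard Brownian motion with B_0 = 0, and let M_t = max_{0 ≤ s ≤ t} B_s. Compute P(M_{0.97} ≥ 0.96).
P(M_{0.97} ≥ 0.96) = 2·P(B_{0.97} ≥ 0.96) = 2(1 − Φ(0.96/√0.97)) ≈ 0.3297

By the reflection principle for Brownian motion, P(M_t ≥ a) = 2 · P(B_t ≥ a) for a ≥ 0. Since B_t ~ N(0, t), P(B_t ≥ 0.96) = 1 − Φ(0.96/√t) = 1 − Φ(0.96/√0.97) = 1 − Φ(0.9747). So
  P(M_{0.97} ≥ 0.96) = 2(1 − Φ(0.9747)) ≈ 0.3297.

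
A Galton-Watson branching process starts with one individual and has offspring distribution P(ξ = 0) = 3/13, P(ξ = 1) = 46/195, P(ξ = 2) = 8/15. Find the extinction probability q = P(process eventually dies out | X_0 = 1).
q = 45/104

The pgf is f(s) = 3/13 + 46/195·s + 8/15·s². The extinction probability q is the smallest fixed point of f in [0, 1]. Setting s = f(s):
  8/15·s² + (46/195 − 1)·s + 3/13 = 0
  8/15·s² − (3/13 + 8/15)·s + 3/13 = 0
which factors as (s − 1)·(8/15·s − 3/13) = 0, giving roots s = 1 and s = (3/13)/(8/15) = 45/104.
Mean offspring μ = 46/195 + 2·8/15 = 254/195 > 1 (supercritical), so q < 1. The extinction probability is the smaller root: q = (3/13)/(8/15) = 45/104.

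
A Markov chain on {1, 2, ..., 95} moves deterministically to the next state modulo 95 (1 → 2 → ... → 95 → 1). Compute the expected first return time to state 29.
E[T_29 | X_0 = 29] = 95

The chain cycles deterministically, so starting at state 29 it returns in exactly 95 steps. Equivalently, the stationary distribution is uniform π_j = 1/95 for every state j, so by Kac's formula E[T_29] = 1/π_29 = 95.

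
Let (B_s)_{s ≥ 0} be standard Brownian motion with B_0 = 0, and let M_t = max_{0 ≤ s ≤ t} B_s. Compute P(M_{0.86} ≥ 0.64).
P(M_{0.86} ≥ 0.64) = 2·P(B_{0.86} ≥ 0.64) = 2(1 − Φ(0.64/√0.86)) ≈ 0.4901

By the reflection principle for Brownian motion, P(M_t ≥ a) = 2 · P(B_t ≥ a) for a ≥ 0. Since B_t ~ N(0, t), P(B_t ≥ 0.64) = 1 − Φ(0.64/√t) = 1 − Φ(0.64/√0.86) = 1 − Φ(0.6901). So
  P(M_{0.86} ≥ 0.64) = 2(1 − Φ(0.6901)) ≈ 0.4901.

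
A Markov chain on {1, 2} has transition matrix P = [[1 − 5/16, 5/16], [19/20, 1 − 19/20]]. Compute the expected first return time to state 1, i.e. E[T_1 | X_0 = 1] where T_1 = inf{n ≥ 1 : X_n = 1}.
E[T_1 | X_0 = 1] = 1/π_1 = 101/76

For an irreducible recurrent Markov chain with stationary distribution π, E[T_i | X_0 = i] = 1/π_i (Kac's formula). Here π_1 = (19/20)/(5/16 + 19/20) = (19/20)/(101/80) = 76/101, so E[T_1 | X_0 = 1] = 1/π_1 = (5/16 + 19/20)/(19/20) = (101/80)/(19/20) = 101/76.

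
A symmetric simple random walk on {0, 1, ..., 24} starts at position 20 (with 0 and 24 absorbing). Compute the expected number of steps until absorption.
E[τ | X_0 = 20] = 80

Let v_k = E[τ | X_0 = k]. Boundary: v_0 = v_24 = 0. Recurrence: v_k = 1 + (v_{k-1} + v_{k+1})/2 for 1 ≤ k ≤ 23. The particular solution to v_k − (v_{k-1} + v_{k+1})/2 = 1 is v_k = −k^2. Adding homogeneous solution A + B k and matching boundaries gives v_k = k (24 − k). Substituting k = 20: v_20 = 20 · 4 = 80.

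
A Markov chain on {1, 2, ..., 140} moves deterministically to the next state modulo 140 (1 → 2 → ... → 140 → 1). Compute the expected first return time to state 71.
E[T_71 | X_0 = 71] = 140

The chain cycles deterministically, so starting at state 71 it returns in exactly 140 steps. Equivalently, the stationary distribution is uniform π_j = 1/140 for every state j, so by Kac's formula E[T_71] = 1/π_71 = 140.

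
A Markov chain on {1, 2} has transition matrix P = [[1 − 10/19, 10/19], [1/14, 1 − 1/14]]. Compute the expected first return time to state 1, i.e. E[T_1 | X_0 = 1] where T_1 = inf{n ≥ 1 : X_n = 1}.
E[T_1 | X_0 = 1] = 1/π_1 = 159/19

For an irreducible recurrent Markov chain with stationary distribution π, E[T_i | X_0 = i] = 1/π_i (Kac's formula). Here π_1 = (1/14)/(10/19 + 1/14) = (1/14)/(159/266) = 19/159, so E[T_1 | X_0 = 1] = 1/π_1 = (10/19 + 1/14)/(1/14) = (159/266)/(1/14) = 159/19.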